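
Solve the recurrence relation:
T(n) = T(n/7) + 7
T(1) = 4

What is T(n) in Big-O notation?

Each step divides n by 7 and adds 7. After log_7(n) steps we reach T(1)=4. So T(n) = 7·log_7(n) + 4 = O(log n).

Answer: O(log n)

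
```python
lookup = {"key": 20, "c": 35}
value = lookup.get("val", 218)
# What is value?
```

Trace:
`lookup = {"key": 20, "c": 35}` → lookup = {'key': 20, 'c': 35}
`value = lookup.get("val", 218)` → value = 218
So value = 218

Answer: 218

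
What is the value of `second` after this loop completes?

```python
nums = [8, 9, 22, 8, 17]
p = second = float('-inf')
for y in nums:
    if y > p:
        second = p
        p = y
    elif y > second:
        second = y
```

Second largest (with repeats) in [8, 9, 22, 8, 17]
`second` takes the values: -inf → 8 → 9 → 17

Answer: 17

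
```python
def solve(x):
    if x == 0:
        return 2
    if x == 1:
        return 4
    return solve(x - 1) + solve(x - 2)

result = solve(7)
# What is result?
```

Build up from base cases: solve(0)=2, solve(1)=4, solve(2)=6, solve(3)=10, solve(4)=16, solve(5)=26, solve(6)=42, ..., solve(7)=68

Answer: 68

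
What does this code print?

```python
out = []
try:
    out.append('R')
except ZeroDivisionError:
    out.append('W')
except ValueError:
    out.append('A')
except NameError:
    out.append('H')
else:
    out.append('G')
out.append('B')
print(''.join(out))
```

Execution trace: 'R' (try body, no exception) → 'G' (else) → 'B' (after the try/except). Output: RGB

Answer: RGB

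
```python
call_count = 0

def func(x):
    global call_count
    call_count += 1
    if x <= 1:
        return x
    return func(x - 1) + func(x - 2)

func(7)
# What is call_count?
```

Calls(x) = 1 + Calls(x-1) + Calls(x-2); Calls(0)=Calls(1)=1. For x=7 this gives 41.

Answer: 41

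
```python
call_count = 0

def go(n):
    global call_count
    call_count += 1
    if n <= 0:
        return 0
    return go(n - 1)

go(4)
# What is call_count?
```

Linear recursion stepping by 1: 5 calls from n=4 down to ≤0.

Answer: 5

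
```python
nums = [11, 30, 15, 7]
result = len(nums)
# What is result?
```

Trace:
`nums = [11, 30, 15, 7]` → nums = [11, 30, 15, 7]
`result = len(nums)` → result = 4
So result = 4

Answer: 4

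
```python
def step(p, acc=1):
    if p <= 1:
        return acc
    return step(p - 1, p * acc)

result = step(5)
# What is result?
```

Accumulator trace (n, acc): (5, 1) -> (4, 5) -> (3, 20) -> (2, 60) -> (1, 120) -> return 120

Answer: 120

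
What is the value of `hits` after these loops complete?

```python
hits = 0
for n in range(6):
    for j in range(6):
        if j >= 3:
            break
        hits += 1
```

Inner breaks at 3, outer runs 6 times
`hits` takes the values: 0 → 1 → 2 → 3 → 4 → 5 → 6 → 7 → 8 → 9 → 10 → 11 → 12 → 13 → 14 → 15 → 16 → 17 → 18

Answer: 18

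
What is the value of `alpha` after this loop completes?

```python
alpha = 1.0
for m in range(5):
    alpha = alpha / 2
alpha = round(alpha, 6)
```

Halving LR 5 times: 1 / 2^5
`alpha` takes the values: 1.0 → 0.5 → 0.25 → 0.125 → 0.0625 → 0.03125

Answer: 0.03125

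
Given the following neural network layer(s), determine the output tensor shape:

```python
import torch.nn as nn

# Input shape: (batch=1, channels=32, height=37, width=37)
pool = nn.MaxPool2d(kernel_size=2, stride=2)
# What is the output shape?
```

Input: (1, 32, 37, 37) -> Output: (1, 32, 18, 18)

Answer: (1, 32, 18, 18)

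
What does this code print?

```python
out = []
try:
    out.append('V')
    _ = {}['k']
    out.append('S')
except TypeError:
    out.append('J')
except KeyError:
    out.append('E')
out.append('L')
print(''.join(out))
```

Execution trace: 'V' (try body) → 'E' (except KeyError) → 'L' (after the try/except). Output: VEL

Answer: VEL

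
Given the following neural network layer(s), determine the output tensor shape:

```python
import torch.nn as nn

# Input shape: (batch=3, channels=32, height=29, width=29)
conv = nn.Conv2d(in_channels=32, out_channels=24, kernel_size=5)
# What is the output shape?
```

Input: (3, 32, 29, 29) -> Output: (3, 24, 25, 25)

Answer: (3, 24, 25, 25)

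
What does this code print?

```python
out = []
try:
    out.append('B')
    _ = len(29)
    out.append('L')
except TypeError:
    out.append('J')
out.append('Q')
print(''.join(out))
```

Execution trace: 'B' (try body) → 'J' (except TypeError) → 'Q' (after the try/except). Output: BJQ

Answer: BJQ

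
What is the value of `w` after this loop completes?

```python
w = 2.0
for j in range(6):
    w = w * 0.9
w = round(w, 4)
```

Exponential decay: 2.0 * 0.9^6
`w` takes the values: 2.0 → 1.8 → 1.62 → 1.458 → 1.3122 → 1.18098 → 1.062882 → 1.0629

Answer: 1.0629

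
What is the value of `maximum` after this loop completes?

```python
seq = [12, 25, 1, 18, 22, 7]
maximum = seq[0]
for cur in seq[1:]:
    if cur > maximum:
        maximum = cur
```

Maximum of [12, 25, 1, 18, 22, 7]
`maximum` takes the values: 12 → 25

Answer: 25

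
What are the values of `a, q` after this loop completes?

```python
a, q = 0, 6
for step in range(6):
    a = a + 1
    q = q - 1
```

a goes 0→6, q goes 6→0
`a, q` takes the values: (0, 6) → (1, 6) → (1, 5) → (2, 5) → (2, 4) → (3, 4) → (3, 3) → (4, 3) → (4, 2) → (5, 2) → (5, 1) → (6, 1) → (6, 0)

Answer: 6, 0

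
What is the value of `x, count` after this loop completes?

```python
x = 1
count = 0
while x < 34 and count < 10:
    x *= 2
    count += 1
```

Double until >= 34 or 10 iterations
`x, count` takes the values: (1, 0) → (2, 0) → (2, 1) → (4, 1) → (4, 2) → (8, 2) → (8, 3) → (16, 3) → (16, 4) → (32, 4) → (32, 5) → (64, 5) → (64, 6)

Answer: 64, 6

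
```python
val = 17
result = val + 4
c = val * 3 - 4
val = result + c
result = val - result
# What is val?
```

Trace:
`val = 17` → val = 17
`result = val + 4` → result = 21
`c = val * 3 - 4` → c = 47
`val = result + c` → val = 68
`result = val - result` → result = 47
So val = 68

Answer: 68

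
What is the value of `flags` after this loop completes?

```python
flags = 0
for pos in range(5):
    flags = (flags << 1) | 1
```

Build 5 consecutive 1-bits: 0b11111
`flags` takes the values: 0 → 1 → 3 → 7 → 15 → 31

Answer: 31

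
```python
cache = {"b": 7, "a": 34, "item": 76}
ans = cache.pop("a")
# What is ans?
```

Trace:
`cache = {"b": 7, "a": 34, "item": 76}` → cache = {'b': 7, 'a': 34, 'item': 76}
`ans = cache.pop("a")` → cache = {'b': 7, 'item': 76}; ans = 34
So ans = 34

Answer: 34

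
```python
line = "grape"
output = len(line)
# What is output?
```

Trace:
`line = "grape"` → line = 'grape'
`output = len(line)` → output = 5
So output = 5

Answer: 5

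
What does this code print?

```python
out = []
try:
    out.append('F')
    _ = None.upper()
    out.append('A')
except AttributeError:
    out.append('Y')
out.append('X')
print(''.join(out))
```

Execution trace: 'F' (try body) → 'Y' (except AttributeError) → 'X' (after the try/except). Output: FYX

Answer: FYX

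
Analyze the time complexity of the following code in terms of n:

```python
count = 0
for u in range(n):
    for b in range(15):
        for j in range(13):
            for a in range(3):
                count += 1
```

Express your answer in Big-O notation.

Each loop level contributes: n × 1 × 1 × 1. Multiplying the contributions gives O(n).

Answer: O(n)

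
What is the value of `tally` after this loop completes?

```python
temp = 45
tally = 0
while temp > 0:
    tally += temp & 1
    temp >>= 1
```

Count set bits in 45 (binary: 0b101101)
`tally` takes the values: 0 → 1 → 2 → 3 → 4

Answer: 4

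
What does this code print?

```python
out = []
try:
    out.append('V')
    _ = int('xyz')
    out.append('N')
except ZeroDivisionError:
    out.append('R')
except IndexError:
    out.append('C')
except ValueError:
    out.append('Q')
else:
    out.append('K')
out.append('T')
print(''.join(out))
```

Execution trace: 'V' (try body) → 'Q' (except ValueError) → 'T' (after the try/except). Output: VQT

Answer: VQT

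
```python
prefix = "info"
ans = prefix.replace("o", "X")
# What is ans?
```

Trace:
`prefix = "info"` → prefix = 'info'
`ans = prefix.replace("o", "X")` → ans = 'infX'
So ans = 'infX'

Answer: 'infX'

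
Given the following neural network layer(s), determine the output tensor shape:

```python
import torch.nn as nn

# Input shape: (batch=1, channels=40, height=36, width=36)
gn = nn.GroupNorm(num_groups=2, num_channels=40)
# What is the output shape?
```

Input: (1, 40, 36, 36) -> Output: (1, 40, 36, 36)

Answer: (1, 40, 36, 36)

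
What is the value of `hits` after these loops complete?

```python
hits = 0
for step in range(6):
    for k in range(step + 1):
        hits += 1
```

Triangle: 1 + 2 + ... + 6
`hits` takes the values: 0 → 1 → 2 → 3 → 4 → 5 → 6 → 7 → 8 → 9 → 10 → 11 → 12 → 13 → 14 → 15 → 16 → 17 → 18 → 19 → 20 → 21

Answer: 21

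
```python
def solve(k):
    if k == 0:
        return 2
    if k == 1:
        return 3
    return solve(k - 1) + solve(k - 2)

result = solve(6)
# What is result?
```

Build up from base cases: solve(0)=2, solve(1)=3, solve(2)=5, solve(3)=8, solve(4)=13, solve(5)=21, solve(6)=34

Answer: 34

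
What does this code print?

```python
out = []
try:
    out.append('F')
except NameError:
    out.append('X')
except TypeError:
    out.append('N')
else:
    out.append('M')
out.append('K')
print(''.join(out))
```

Execution trace: 'F' (try body, no exception) → 'M' (else) → 'K' (after the try/except). Output: FMK

Answer: FMK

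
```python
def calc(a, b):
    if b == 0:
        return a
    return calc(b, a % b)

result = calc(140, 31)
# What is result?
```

calc(140, 31) -> calc(31, 16) -> calc(16, 15) -> calc(15, 1) -> calc(1, 0) -> 1

Answer: 1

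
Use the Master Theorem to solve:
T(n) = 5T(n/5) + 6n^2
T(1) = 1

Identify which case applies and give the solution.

a=5, b=5, f(n)=6n^2. log_5(5) = 1. Since c=2 > 1 and the regularity condition holds (5(n/5)^2 = (5/5^2)n^2 with 5/5^2 < 1), Case 3 applies: T(n) = Θ(f(n)) = O(n^2).

Answer: O(n^2) - Case 3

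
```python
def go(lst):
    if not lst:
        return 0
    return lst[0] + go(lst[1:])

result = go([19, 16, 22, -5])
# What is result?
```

19 + 16 + 22 + (-5) + 0 = 52

Answer: 52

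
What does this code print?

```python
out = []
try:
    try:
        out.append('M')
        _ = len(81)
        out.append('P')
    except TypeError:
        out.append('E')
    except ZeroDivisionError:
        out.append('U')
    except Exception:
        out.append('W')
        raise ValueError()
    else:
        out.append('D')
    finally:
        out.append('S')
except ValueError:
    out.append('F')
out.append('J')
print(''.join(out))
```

Execution trace: 'M' (inner try body) → 'E' (inner except TypeError) → 'S' (inner finally) → 'J' (after the try/except). Output: MESJ

Answer: MESJ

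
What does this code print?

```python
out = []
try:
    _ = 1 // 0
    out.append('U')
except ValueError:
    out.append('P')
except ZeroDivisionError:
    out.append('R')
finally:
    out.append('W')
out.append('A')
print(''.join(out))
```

Execution trace: 'R' (except ZeroDivisionError) → 'W' (finally) → 'A' (after the try/except). Output: RWA

Answer: RWA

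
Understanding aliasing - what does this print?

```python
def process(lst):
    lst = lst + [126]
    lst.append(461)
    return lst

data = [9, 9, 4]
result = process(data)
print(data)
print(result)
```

Key concept: rebinding parameter vs mutation.
Step by step:
`data = [9, 9, 4]` → data = [9, 9, 4]
`result = process(data)` → result = [9, 9, 4, 126, 461]
`print(data)` → prints [9, 9, 4]
`print(result)` → prints [9, 9, 4, 126, 461]

Answer:
[9, 9, 4]
[9, 9, 4, 126, 461]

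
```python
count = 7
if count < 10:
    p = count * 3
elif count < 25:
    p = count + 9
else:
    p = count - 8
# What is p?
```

Trace:
`count = 7` → count = 7
`if count < 10: ...` → count < 10 is True → p = 21
So p = 21

Answer: 21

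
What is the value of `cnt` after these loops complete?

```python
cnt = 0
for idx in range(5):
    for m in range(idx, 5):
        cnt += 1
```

Upper triangle: 5 + 4 + ... + 1
`cnt` takes the values: 0 → 1 → 2 → 3 → 4 → 5 → 6 → 7 → 8 → 9 → 10 → 11 → 12 → 13 → 14 → 15

Answer: 15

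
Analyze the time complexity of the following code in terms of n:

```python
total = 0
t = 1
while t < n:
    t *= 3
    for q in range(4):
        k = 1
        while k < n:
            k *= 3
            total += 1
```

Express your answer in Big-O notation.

Each loop level contributes: log n × 1 × log n. Multiplying the contributions gives O(log² n).

Answer: O(log² n)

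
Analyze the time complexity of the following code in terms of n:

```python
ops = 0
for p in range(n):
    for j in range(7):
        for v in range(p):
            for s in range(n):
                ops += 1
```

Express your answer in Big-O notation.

Each loop level contributes: n × 1 × n × n. Multiplying the contributions gives O(n^3).

Answer: O(n^3)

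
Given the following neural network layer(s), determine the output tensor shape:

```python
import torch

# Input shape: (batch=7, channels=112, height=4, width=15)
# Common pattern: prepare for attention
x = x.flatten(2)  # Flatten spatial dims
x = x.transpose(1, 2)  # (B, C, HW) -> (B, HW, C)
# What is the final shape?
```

Input: (7, 112, 4, 15) -> after flatten(2): (7, 112, 60) -> Output: (7, 60, 112)

Answer: (7, 60, 112)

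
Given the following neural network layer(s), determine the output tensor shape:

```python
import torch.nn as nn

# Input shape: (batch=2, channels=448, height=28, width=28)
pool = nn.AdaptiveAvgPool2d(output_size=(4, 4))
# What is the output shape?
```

Input: (2, 448, 28, 28) -> Output: (2, 448, 4, 4)

Answer: (2, 448, 4, 4)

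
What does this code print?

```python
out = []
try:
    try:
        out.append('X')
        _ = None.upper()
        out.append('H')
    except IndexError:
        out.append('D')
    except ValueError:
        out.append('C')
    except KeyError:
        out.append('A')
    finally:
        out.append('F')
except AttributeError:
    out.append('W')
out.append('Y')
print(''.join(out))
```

Execution trace: 'X' (try body) → 'F' (finally) → 'W' (outer except AttributeError) → 'Y' (after the try/except). Output: XFWY

Answer: XFWY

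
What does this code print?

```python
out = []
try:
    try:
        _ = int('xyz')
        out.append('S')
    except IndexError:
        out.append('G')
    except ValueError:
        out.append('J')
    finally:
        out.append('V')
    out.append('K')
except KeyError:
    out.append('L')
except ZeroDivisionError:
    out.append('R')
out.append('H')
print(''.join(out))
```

Execution trace: 'J' (inner except ValueError) → 'V' (inner finally) → 'K' (try body, no exception) → 'H' (after the try/except). Output: JVKH

Answer: JVKH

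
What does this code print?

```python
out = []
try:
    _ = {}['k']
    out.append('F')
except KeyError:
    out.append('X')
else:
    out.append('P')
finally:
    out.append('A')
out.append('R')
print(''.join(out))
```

Execution trace: 'X' (except KeyError) → 'A' (finally) → 'R' (after the try/except). Output: XAR

Answer: XAR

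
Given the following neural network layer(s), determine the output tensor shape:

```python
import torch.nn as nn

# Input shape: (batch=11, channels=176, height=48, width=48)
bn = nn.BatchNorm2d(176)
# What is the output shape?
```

Input: (11, 176, 48, 48) -> Output: (11, 176, 48, 48)

Answer: (11, 176, 48, 48)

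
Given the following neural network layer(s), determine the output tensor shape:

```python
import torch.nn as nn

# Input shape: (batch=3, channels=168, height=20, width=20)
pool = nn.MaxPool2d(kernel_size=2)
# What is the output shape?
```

Input: (3, 168, 20, 20) -> Output: (3, 168, 10, 10)

Answer: (3, 168, 10, 10)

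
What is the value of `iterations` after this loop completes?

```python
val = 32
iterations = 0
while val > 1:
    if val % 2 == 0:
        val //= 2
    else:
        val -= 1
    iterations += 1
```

Steps to reduce 32 to 1
`iterations` takes the values: 0 → 1 → 2 → 3 → 4 → 5

Answer: 5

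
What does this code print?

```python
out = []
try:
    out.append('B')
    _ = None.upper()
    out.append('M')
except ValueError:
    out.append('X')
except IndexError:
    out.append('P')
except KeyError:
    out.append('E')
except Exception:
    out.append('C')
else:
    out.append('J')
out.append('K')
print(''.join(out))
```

Execution trace: 'B' (try body) → 'C' (except Exception) → 'K' (after the try/except). Output: BCK

Answer: BCK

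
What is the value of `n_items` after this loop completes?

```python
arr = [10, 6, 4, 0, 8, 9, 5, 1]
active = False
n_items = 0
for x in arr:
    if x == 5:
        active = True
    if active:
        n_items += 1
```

Count elements after first 5 in [10, 6, 4, 0, 8, 9, 5, 1]
`n_items` takes the values: 0 → 1 → 2

Answer: 2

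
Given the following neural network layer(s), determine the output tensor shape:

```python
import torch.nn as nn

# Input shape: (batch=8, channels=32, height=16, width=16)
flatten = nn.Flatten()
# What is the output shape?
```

Input: (8, 32, 16, 16) -> Output: (8, 8192)

Answer: (8, 8192)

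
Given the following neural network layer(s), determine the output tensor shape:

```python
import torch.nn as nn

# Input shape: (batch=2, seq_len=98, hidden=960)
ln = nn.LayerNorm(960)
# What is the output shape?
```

Input: (2, 98, 960) -> Output: (2, 98, 960)

Answer: (2, 98, 960)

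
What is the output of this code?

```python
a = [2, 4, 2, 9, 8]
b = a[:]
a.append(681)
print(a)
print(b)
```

Key concept: slice [:] creates copy.
Step by step:
`a = [2, 4, 2, 9, 8]` → a = [2, 4, 2, 9, 8]
`b = a[:]` → b = [2, 4, 2, 9, 8]
`a.append(681)` → a = [2, 4, 2, 9, 8, 681]
`print(a)` → prints [2, 4, 2, 9, 8, 681]
`print(b)` → prints [2, 4, 2, 9, 8]

Answer:
[2, 4, 2, 9, 8, 681]
[2, 4, 2, 9, 8]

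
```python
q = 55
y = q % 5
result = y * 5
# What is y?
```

Trace:
`q = 55` → q = 55
`y = q % 5` → y = 0
`result = y * 5` → result = 0
So y = 0

Answer: 0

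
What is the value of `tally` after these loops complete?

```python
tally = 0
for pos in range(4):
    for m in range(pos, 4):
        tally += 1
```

Upper triangle: 4 + 3 + ... + 1
`tally` takes the values: 0 → 1 → 2 → 3 → 4 → 5 → 6 → 7 → 8 → 9 → 10

Answer: 10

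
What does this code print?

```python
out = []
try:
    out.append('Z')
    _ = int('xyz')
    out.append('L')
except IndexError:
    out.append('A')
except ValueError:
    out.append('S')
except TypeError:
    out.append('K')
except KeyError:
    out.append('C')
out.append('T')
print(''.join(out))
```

Execution trace: 'Z' (try body) → 'S' (except ValueError) → 'T' (after the try/except). Output: ZST

Answer: ZST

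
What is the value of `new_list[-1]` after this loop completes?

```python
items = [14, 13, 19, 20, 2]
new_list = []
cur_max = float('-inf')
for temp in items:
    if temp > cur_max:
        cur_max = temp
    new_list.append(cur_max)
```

Running max ends at 20
`new_list` takes the values: [] → [14] → [14, 14] → [14, 14, 19] → [14, 14, 19, 20] → [14, 14, 19, 20, 20]
So `new_list[-1]` = 20

Answer: 20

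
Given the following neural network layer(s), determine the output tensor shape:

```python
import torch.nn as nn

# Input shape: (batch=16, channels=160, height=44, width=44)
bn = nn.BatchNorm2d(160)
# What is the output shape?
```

Input: (16, 160, 44, 44) -> Output: (16, 160, 44, 44)

Answer: (16, 160, 44, 44)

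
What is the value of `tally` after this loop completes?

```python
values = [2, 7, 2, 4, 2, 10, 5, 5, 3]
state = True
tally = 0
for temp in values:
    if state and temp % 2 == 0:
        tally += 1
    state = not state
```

Count even values at even positions
`tally` takes the values: 0 → 1 → 2 → 3

Answer: 3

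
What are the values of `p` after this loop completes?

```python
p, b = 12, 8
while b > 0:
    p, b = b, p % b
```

GCD of 12 and 8
`p` takes the values: 12 → 8 → 4

Answer: 4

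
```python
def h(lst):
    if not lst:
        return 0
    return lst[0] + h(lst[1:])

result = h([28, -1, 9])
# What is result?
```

28 + (-1) + 9 + 0 = 36

Answer: 36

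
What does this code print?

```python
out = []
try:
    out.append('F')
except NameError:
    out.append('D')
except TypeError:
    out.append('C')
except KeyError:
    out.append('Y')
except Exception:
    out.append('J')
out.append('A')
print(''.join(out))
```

Execution trace: 'F' (try body, no exception) → 'A' (after the try/except). Output: FA

Answer: FA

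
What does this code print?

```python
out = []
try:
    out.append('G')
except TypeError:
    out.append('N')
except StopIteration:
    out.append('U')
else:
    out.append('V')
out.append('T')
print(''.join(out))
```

Execution trace: 'G' (try body, no exception) → 'V' (else) → 'T' (after the try/except). Output: GVT

Answer: GVT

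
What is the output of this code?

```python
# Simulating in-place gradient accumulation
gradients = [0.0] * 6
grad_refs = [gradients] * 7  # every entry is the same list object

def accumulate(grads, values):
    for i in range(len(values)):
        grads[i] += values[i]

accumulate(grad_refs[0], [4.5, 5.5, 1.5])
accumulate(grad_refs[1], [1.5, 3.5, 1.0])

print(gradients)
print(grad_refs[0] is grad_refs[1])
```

Key concept: gradient accumulation aliasing.
Step by step:
`gradients = [0.0] * 6` → gradients = [0.0, 0.0, 0.0, 0.0, 0.0, 0.0]
`grad_refs = [gradients] * 7` → grad_refs = [[0.0, 0.0, 0.0, 0.0, 0.0, 0.0], [0.0, 0.0, 0.0, 0.0, 0.0, 0.0], [0.0, 0.0, 0.0, 0.0, 0.0, 0.0], [0.0, 0.0, 0.0, 0.0, 0.0, 0.0], [0.0, 0.0, 0.0, 0.0, 0.0, 0.0], [0.0, 0.0, 0.0, 0.0, 0.0, 0.0], [0.0, 0.0, 0.0, 0.0, 0.0, 0.0]]
`accumulate(grad_refs[0], [4.5, 5.5, 1.5])` → gradients = [4.5, 5.5, 1.5, 0.0, 0.0, 0.0]; grad_refs = [[4.5, 5.5, 1.5, 0.0, 0.0, 0.0], [4.5, 5.5, 1.5, 0.0, 0.0, 0.0], [4.5, 5.5, 1.5, 0.0, 0.0, 0.0], [4.5, 5.5, 1.5, 0.0, 0.0, 0.0], [4.5, 5.5, 1.5, 0.0, 0.0, 0.0], [4.5, 5.5, 1.5, 0.0, 0.0, 0.0], [4.5, 5.5, 1.5, 0.0, 0.0, 0.0]]
`accumulate(grad_refs[1], [1.5, 3.5, 1.0])` → gradients = [6.0, 9.0, 2.5, 0.0, 0.0, 0.0]; grad_refs = [[6.0, 9.0, 2.5, 0.0, 0.0, 0.0], [6.0, 9.0, 2.5, 0.0, 0.0, 0.0], [6.0, 9.0, 2.5, 0.0, 0.0, 0.0], [6.0, 9.0, 2.5, 0.0, 0.0, 0.0], [6.0, 9.0, 2.5, 0.0, 0.0, 0.0], [6.0, 9.0, 2.5, 0.0, 0.0, 0.0], [6.0, 9.0, 2.5, 0.0, 0.0, 0.0]]
`print(gradients)` → prints [6.0, 9.0, 2.5, 0.0, 0.0, 0.0]
`print(grad_refs[0] is grad_refs[1])` → prints True

Answer:
[6.0, 9.0, 2.5, 0.0, 0.0, 0.0]
True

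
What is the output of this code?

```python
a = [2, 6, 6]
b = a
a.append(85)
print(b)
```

Key concept: basic list aliasing.
Step by step:
`a = [2, 6, 6]` → a = [2, 6, 6]
`b = a` → b = [2, 6, 6] (same object as a)
`a.append(85)` → a = [2, 6, 6, 85] (same object as b); b = [2, 6, 6, 85] (same object as a)
`print(b)` → prints [2, 6, 6, 85]

Answer: [2, 6, 6, 85]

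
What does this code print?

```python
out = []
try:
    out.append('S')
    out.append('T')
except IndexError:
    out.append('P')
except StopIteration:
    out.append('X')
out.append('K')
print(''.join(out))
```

Execution trace: 'S' (try body) → 'T' (try body, no exception) → 'K' (after the try/except). Output: STK

Answer: STK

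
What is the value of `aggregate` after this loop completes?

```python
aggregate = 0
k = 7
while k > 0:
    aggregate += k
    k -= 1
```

Sum 7 down to 1
`aggregate` takes the values: 0 → 7 → 13 → 18 → 22 → 25 → 27 → 28

Answer: 28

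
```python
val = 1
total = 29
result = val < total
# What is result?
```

Trace:
`val = 1` → val = 1
`total = 29` → total = 29
`result = val < total` → result = True
So result = True

Answer: True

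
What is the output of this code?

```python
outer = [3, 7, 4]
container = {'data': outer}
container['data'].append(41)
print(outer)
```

Key concept: dict holds reference to list.
Step by step:
`outer = [3, 7, 4]` → outer = [3, 7, 4]
`container = {'data': outer}` → container = {'data': [3, 7, 4]}
`container['data'].append(41)` → outer = [3, 7, 4, 41]; container = {'data': [3, 7, 4, 41]}
`print(outer)` → prints [3, 7, 4, 41]

Answer: [3, 7, 4, 41]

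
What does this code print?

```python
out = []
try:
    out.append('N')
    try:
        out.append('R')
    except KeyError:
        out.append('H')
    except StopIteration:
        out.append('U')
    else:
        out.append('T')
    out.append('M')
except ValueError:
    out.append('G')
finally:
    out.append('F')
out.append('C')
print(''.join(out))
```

Execution trace: 'N' (try body) → 'R' (inner try body, no exception) → 'T' (inner else) → 'M' (try body, no exception) → 'F' (finally) → 'C' (after the try/except). Output: NRTMFC

Answer: NRTMFC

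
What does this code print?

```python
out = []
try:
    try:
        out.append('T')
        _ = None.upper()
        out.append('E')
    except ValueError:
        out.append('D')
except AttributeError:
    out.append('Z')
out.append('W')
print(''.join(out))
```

Execution trace: 'T' (try body) → 'Z' (outer except AttributeError) → 'W' (after the try/except). Output: TZW

Answer: TZW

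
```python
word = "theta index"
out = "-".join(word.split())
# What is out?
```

Trace:
`word = "theta index"` → word = 'theta index'
`out = "-".join(word.split())` → out = 'theta-index'
So out = 'theta-index'

Answer: 'theta-index'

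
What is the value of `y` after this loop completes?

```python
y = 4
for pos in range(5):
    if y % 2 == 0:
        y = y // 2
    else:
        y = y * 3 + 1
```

Collatz-style transformation from 4
`y` takes the values: 4 → 2 → 1 → 4 → 2 → 1

Answer: 1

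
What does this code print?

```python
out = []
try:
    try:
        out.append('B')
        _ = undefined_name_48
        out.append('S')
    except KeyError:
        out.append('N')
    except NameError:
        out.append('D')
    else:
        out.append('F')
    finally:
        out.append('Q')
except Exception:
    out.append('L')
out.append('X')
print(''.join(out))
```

Execution trace: 'B' (inner try body) → 'D' (inner except NameError) → 'Q' (inner finally) → 'X' (after the try/except). Output: BDQX

Answer: BDQX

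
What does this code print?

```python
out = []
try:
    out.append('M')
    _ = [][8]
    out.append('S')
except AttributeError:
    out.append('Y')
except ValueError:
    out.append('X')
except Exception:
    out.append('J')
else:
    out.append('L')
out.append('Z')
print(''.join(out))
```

Execution trace: 'M' (try body) → 'J' (except Exception) → 'Z' (after the try/except). Output: MJZ

Answer: MJZ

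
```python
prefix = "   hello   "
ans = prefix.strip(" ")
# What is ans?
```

Trace:
`prefix = "   hello   "` → prefix = '   hello   '
`ans = prefix.strip(" ")` → ans = 'hello'
So ans = 'hello'

Answer: 'hello'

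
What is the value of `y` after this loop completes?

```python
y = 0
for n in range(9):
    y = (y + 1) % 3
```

Increment mod 3, 9 times = 0
`y` takes the values: 0 → 1 → 2 → 0 → 1 → 2 → 0 → 1 → 2 → 0

Answer: 0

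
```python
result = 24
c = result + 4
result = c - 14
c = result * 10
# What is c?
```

Trace:
`result = 24` → result = 24
`c = result + 4` → c = 28
`result = c - 14` → result = 14
`c = result * 10` → c = 140
So c = 140

Answer: 140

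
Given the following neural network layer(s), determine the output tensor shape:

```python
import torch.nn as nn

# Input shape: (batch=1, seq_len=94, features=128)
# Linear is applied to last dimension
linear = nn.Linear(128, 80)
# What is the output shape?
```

Input: (1, 94, 128) -> Output: (1, 94, 80)

Answer: (1, 94, 80)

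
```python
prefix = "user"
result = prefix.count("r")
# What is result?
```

Trace:
`prefix = "user"` → prefix = 'user'
`result = prefix.count("r")` → result = 1
So result = 1

Answer: 1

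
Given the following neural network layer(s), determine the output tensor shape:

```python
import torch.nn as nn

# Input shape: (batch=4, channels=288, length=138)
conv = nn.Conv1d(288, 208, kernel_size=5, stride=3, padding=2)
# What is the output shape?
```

Input: (4, 288, 138) -> Output: (4, 208, 46)

Answer: (4, 208, 46)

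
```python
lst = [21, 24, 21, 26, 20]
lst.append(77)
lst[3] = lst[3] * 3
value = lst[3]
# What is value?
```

Trace:
`lst = [21, 24, 21, 26, 20]` → lst = [21, 24, 21, 26, 20]
`lst.append(77)` → lst = [21, 24, 21, 26, 20, 77]
`lst[3] = lst[3] * 3` → lst = [21, 24, 21, 78, 20, 77]
`value = lst[3]` → value = 78
So value = 78

Answer: 78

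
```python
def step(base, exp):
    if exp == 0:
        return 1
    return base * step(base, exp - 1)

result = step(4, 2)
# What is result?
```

step(4, 2) = 4 * 4 = 16

Answer: 16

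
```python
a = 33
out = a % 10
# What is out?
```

Trace:
`a = 33` → a = 33
`out = a % 10` → out = 3
So out = 3

Answer: 3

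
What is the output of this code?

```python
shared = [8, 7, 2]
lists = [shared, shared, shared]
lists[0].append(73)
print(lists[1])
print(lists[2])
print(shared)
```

Key concept: list of same reference.
Step by step:
`shared = [8, 7, 2]` → shared = [8, 7, 2]
`lists = [shared, shared, shared]` → lists = [[8, 7, 2], [8, 7, 2], [8, 7, 2]]
`lists[0].append(73)` → shared = [8, 7, 2, 73]; lists = [[8, 7, 2, 73], [8, 7, 2, 73], [8, 7, 2, 73]]
`print(lists[1])` → prints [8, 7, 2, 73]
`print(lists[2])` → prints [8, 7, 2, 73]
`print(shared)` → prints [8, 7, 2, 73]

Answer:
[8, 7, 2, 73]
[8, 7, 2, 73]
[8, 7, 2, 73]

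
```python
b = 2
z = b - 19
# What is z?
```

Trace:
`b = 2` → b = 2
`z = b - 19` → z = -17
So z = -17

Answer: -17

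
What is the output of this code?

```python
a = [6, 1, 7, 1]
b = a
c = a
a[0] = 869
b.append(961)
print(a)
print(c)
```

Key concept: multiple aliases.
Step by step:
`a = [6, 1, 7, 1]` → a = [6, 1, 7, 1]
`b = a` → b = [6, 1, 7, 1] (same object as a)
`c = a` → c = [6, 1, 7, 1] (same object as a, b)
`a[0] = 869` → a = [869, 1, 7, 1] (same object as b, c); b = [869, 1, 7, 1] (same object as a, c); c = [869, 1, 7, 1] (same object as a, b)
`b.append(961)` → a = [869, 1, 7, 1, 961] (same object as b, c); b = [869, 1, 7, 1, 961] (same object as a, c); c = [869, 1, 7, 1, 961] (same object as a, b)
`print(a)` → prints [869, 1, 7, 1, 961]
`print(c)` → prints [869, 1, 7, 1, 961]

Answer:
[869, 1, 7, 1, 961]
[869, 1, 7, 1, 961]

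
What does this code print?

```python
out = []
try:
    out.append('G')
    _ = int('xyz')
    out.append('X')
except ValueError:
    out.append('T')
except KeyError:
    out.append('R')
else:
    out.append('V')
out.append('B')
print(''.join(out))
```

Execution trace: 'G' (try body) → 'T' (except ValueError) → 'B' (after the try/except). Output: GTB

Answer: GTB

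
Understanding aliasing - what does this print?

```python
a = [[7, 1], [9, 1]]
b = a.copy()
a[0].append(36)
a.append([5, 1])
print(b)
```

Key concept: shallow copy with nested lists.
Step by step:
`a = [[7, 1], [9, 1]]` → a = [[7, 1], [9, 1]]
`b = a.copy()` → b = [[7, 1], [9, 1]]
`a[0].append(36)` → a = [[7, 1, 36], [9, 1]]; b = [[7, 1, 36], [9, 1]]
`a.append([5, 1])` → a = [[7, 1, 36], [9, 1], [5, 1]]
`print(b)` → prints [[7, 1, 36], [9, 1]]

Answer: [[7, 1, 36], [9, 1]]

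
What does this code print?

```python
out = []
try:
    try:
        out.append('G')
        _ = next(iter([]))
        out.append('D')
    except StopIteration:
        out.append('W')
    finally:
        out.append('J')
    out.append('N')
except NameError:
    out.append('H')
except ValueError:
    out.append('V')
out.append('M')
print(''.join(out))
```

Execution trace: 'G' (inner try body) → 'W' (inner except StopIteration) → 'J' (inner finally) → 'N' (try body, no exception) → 'M' (after the try/except). Output: GWJNM

Answer: GWJNM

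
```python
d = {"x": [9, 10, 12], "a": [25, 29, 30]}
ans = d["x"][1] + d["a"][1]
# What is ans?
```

Trace:
`d = {"x": [9, 10, 12], "a": [25, 29, 30]}` → d = {'x': [9, 10, 12], 'a': [25, 29, 30]}
`ans = d["x"][1] + d["a"][1]` → ans = 39
So ans = 39

Answer: 39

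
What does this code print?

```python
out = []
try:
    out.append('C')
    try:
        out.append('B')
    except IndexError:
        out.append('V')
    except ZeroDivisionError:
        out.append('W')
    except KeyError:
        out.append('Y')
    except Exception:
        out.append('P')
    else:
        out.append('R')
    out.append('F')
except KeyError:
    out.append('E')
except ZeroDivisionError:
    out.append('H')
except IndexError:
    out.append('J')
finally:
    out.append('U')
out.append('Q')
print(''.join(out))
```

Execution trace: 'C' (try body) → 'B' (inner try body, no exception) → 'R' (inner else) → 'F' (try body, no exception) → 'U' (finally) → 'Q' (after the try/except). Output: CBRFUQ

Answer: CBRFUQ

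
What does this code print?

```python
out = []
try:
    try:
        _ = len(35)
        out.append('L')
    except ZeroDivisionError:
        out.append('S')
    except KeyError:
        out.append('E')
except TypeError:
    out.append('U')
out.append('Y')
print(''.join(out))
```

Execution trace: 'U' (outer except TypeError) → 'Y' (after the try/except). Output: UY

Answer: UY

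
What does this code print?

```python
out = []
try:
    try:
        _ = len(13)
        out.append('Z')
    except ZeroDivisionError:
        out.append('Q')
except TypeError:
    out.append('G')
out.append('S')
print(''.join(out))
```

Execution trace: 'G' (outer except TypeError) → 'S' (after the try/except). Output: GS

Answer: GS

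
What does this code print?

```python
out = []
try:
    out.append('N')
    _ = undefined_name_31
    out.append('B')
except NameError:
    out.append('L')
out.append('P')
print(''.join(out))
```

Execution trace: 'N' (try body) → 'L' (except NameError) → 'P' (after the try/except). Output: NLP

Answer: NLP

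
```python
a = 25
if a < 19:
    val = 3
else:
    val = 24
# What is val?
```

Trace:
`a = 25` → a = 25
`if a < 19: ...` → a < 19 is False, take else branch → val = 24
So val = 24

Answer: 24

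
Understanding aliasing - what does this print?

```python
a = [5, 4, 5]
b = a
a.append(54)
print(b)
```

Key concept: basic list aliasing.
Step by step:
`a = [5, 4, 5]` → a = [5, 4, 5]
`b = a` → b = [5, 4, 5] (same object as a)
`a.append(54)` → a = [5, 4, 5, 54] (same object as b); b = [5, 4, 5, 54] (same object as a)
`print(b)` → prints [5, 4, 5, 54]

Answer: [5, 4, 5, 54]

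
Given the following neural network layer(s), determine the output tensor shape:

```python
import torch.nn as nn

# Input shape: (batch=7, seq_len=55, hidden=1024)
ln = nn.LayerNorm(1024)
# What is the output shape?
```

Input: (7, 55, 1024) -> Output: (7, 55, 1024)

Answer: (7, 55, 1024)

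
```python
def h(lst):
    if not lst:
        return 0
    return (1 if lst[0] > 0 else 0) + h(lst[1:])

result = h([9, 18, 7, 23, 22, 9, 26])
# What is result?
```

Count of positive elements in [9, 18, 7, 23, 22, 9, 26] = 7

Answer: 7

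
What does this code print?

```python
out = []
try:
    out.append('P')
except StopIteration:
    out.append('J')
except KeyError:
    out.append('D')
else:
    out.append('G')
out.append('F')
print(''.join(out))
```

Execution trace: 'P' (try body, no exception) → 'G' (else) → 'F' (after the try/except). Output: PGF

Answer: PGF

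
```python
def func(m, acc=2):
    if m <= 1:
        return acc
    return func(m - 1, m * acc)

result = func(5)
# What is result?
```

Accumulator trace (n, acc): (5, 2) -> (4, 10) -> (3, 40) -> (2, 120) -> (1, 240) -> return 240

Answer: 240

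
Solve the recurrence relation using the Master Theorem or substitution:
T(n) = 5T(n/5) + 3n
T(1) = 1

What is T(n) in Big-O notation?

By Master Theorem: a=5, b=5, f(n)=3n. Since log_5(5) = 1 and f(n) = Θ(n^1), Case 2 applies. T(n) = O(n log n).

Answer: O(n log n)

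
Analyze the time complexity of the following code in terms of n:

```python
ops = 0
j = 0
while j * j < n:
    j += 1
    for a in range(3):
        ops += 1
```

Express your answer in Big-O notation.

Each loop level contributes: √n × 1. Multiplying the contributions gives O(√n).

Answer: O(√n)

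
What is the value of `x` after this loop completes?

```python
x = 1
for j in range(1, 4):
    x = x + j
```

Start at 1, add 1 through 3
`x` takes the values: 1 → 2 → 4 → 7

Answer: 7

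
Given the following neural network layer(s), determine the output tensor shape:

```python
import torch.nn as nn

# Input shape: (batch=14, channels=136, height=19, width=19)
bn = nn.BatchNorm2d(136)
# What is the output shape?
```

Input: (14, 136, 19, 19) -> Output: (14, 136, 19, 19)

Answer: (14, 136, 19, 19)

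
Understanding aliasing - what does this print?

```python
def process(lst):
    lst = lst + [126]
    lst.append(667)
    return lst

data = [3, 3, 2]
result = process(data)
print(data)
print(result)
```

Key concept: rebinding parameter vs mutation.
Step by step:
`data = [3, 3, 2]` → data = [3, 3, 2]
`result = process(data)` → result = [3, 3, 2, 126, 667]
`print(data)` → prints [3, 3, 2]
`print(result)` → prints [3, 3, 2, 126, 667]

Answer:
[3, 3, 2]
[3, 3, 2, 126, 667]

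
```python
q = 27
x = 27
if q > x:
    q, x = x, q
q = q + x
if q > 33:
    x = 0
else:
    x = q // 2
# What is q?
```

Trace:
`q = 27` → q = 27
`x = 27` → x = 27
`if q > x: ...` → q > x is False → no variable changes
`q = q + x` → q = 54
`if q > 33: ...` → q > 33 is True → x = 0
So q = 54

Answer: 54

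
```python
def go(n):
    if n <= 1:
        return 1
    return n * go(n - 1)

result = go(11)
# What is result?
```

go(11) = 11 * 10 * 9 * 8 * 7 * 6 * 5 * 4 * 3 * 2 * 1 = 39916800

Answer: 39916800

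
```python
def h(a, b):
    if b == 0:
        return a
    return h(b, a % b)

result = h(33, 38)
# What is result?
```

h(33, 38) -> h(38, 33) -> h(33, 5) -> h(5, 3) -> h(3, 2) -> h(2, 1) -> h(1, 0) -> 1

Answer: 1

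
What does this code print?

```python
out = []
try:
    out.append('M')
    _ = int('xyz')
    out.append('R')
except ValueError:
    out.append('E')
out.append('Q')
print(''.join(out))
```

Execution trace: 'M' (try body) → 'E' (except ValueError) → 'Q' (after the try/except). Output: MEQ

Answer: MEQ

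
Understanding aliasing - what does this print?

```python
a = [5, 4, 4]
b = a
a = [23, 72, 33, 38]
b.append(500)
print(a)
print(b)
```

Key concept: rebinding vs mutation: a is rebound to a new list, b still points at the original.
Step by step:
`a = [5, 4, 4]` → a = [5, 4, 4]
`b = a` → b = [5, 4, 4] (same object as a)
`a = [23, 72, 33, 38]` → a = [23, 72, 33, 38]
`b.append(500)` → b = [5, 4, 4, 500]
`print(a)` → prints [23, 72, 33, 38]
`print(b)` → prints [5, 4, 4, 500]

Answer:
[23, 72, 33, 38]
[5, 4, 4, 500]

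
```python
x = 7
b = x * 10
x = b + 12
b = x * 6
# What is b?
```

Trace:
`x = 7` → x = 7
`b = x * 10` → b = 70
`x = b + 12` → x = 82
`b = x * 6` → b = 492
So b = 492

Answer: 492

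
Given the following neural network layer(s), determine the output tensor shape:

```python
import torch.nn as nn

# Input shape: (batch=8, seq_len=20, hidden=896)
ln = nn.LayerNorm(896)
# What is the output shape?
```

Input: (8, 20, 896) -> Output: (8, 20, 896)

Answer: (8, 20, 896)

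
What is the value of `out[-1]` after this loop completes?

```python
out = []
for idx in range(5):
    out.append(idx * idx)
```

Last element of squares 0 to 4
`out` takes the values: [] → [0] → [0, 1] → [0, 1, 4] → [0, 1, 4, 9] → [0, 1, 4, 9, 16]
So `out[-1]` = 16

Answer: 16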